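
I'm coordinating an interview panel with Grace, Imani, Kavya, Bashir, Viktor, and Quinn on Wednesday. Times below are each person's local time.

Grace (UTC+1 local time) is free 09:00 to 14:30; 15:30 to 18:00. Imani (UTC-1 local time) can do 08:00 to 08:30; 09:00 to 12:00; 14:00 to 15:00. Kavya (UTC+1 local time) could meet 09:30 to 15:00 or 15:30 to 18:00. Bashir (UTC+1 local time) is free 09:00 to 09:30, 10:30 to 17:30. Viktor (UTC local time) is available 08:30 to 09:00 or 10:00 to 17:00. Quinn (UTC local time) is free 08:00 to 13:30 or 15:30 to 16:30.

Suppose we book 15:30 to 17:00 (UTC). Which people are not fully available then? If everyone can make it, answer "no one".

Grace in UTC: 08:00-13:30, 14:30-17:00 (subtract 1h to convert from UTC+1).
Imani in UTC: 09:00-09:30, 10:00-13:00, 15:00-16:00 (add 1h to convert from UTC-1).
Kavya in UTC: 08:30-14:00, 14:30-17:00 (subtract 1h to convert from UTC+1).
Bashir in UTC: 08:00-08:30, 09:30-16:30 (subtract 1h to convert from UTC+1).
Viktor in UTC: 08:30-09:00, 10:00-17:00.
Quinn in UTC: 08:00-13:30, 15:30-16:30.
Grace: free for 15:30-17:00. Imani: not fully free for 15:30-17:00. Kavya: free for 15:30-17:00. Bashir: not fully free for 15:30-17:00. Viktor: free for 15:30-17:00. Quinn: not fully free for 15:30-17:00.

Bashir, Imani, Quinn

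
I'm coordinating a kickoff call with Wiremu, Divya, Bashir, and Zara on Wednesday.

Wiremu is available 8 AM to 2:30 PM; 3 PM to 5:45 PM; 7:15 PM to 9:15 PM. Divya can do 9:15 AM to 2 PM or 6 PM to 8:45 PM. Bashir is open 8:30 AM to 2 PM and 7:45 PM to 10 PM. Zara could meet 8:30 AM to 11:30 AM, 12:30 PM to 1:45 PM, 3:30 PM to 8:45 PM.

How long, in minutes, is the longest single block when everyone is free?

135

Wiremu ∩ Divya: 09:15-14:00, 19:15-20:45.
Wiremu ∩ Divya ∩ Bashir: 09:15-14:00, 19:45-20:45.
Wiremu ∩ Divya ∩ Bashir ∩ Zara: 09:15-11:30, 12:30-13:45, 19:45-20:45.
The longest is 09:15-11:30 at 135 minutes.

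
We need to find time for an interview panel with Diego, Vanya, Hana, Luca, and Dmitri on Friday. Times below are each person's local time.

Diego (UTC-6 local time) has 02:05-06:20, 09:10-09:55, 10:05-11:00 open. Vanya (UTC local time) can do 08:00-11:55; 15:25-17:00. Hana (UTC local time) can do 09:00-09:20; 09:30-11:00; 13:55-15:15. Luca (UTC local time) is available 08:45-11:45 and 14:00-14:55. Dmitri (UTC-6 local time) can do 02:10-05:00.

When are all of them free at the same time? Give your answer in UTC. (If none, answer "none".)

09:00-09:20, 09:30-11:00

Diego in UTC: 08:05-12:20, 15:10-15:55, 16:05-17:00 (add 6h to convert from UTC-6).
Vanya in UTC: 08:00-11:55, 15:25-17:00.
Hana in UTC: 09:00-09:20, 09:30-11:00, 13:55-15:15.
Luca in UTC: 08:45-11:45, 14:00-14:55.
Dmitri in UTC: 08:10-11:00 (add 6h to convert from UTC-6).
Diego ∩ Vanya: 08:05-11:55, 15:25-15:55, 16:05-17:00.
Diego ∩ Vanya ∩ Hana: 09:00-09:20, 09:30-11:00.
Diego ∩ Vanya ∩ Hana ∩ Luca: 09:00-09:20, 09:30-11:00.
Diego ∩ Vanya ∩ Hana ∩ Luca ∩ Dmitri: 09:00-09:20, 09:30-11:00.
So the common availability across everyone is 09:00-09:20, 09:30-11:00.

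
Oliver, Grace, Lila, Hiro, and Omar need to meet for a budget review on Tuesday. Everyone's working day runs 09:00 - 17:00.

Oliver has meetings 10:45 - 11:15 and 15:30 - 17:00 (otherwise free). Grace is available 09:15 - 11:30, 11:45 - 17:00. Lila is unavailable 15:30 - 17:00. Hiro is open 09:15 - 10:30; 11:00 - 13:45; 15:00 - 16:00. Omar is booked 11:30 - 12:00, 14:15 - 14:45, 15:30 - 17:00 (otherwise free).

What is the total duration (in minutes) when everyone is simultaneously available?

Oliver free: 09:00-10:45, 11:15-15:30 (invert busy blocks within the working day).
Grace free: 09:15-11:30, 11:45-17:00.
Lila free: 09:00-15:30 (invert busy blocks within the working day).
Hiro free: 09:15-10:30, 11:00-13:45, 15:00-16:00.
Omar free: 09:00-11:30, 12:00-14:15, 14:45-15:30 (invert busy blocks within the working day).
Oliver ∩ Grace: 09:15-10:45, 11:15-11:30, 11:45-15:30.
Oliver ∩ Grace ∩ Lila: 09:15-10:45, 11:15-11:30, 11:45-15:30.
Oliver ∩ Grace ∩ Lila ∩ Hiro: 09:15-10:30, 11:15-11:30, 11:45-13:45, 15:00-15:30.
Oliver ∩ Grace ∩ Lila ∩ Hiro ∩ Omar: 09:15-10:30, 11:15-11:30, 12:00-13:45, 15:00-15:30.
Summing the common windows: 75 + 15 + 105 + 30 = 225 minutes.

225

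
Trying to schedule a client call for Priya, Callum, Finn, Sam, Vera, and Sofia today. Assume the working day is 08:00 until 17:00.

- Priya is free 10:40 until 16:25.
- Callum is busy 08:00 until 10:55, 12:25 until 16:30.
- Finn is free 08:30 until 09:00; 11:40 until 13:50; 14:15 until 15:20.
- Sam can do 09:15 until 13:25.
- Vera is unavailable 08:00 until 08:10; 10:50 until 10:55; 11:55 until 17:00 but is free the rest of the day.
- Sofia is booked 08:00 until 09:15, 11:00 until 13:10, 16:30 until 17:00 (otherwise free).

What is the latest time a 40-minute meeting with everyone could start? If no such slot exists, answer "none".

none

Priya free: 10:40-16:25.
Callum free: 10:55-12:25, 16:30-17:00 (invert busy blocks within the working day).
Finn free: 08:30-09:00, 11:40-13:50, 14:15-15:20.
Sam free: 09:15-13:25.
Vera free: 08:10-10:50, 10:55-11:55 (invert busy blocks within the working day).
Sofia free: 09:15-11:00, 13:10-16:30 (invert busy blocks within the working day).
Priya ∩ Callum: 10:55-12:25.
Priya ∩ Callum ∩ Finn: 11:40-12:25.
Priya ∩ Callum ∩ Finn ∩ Sam: 11:40-12:25.
Priya ∩ Callum ∩ Finn ∩ Sam ∩ Vera: 11:40-11:55.
Priya ∩ Callum ∩ Finn ∩ Sam ∩ Vera ∩ Sofia: ∅.
There is no time when everyone is free.
No common window is at least 40 minutes long.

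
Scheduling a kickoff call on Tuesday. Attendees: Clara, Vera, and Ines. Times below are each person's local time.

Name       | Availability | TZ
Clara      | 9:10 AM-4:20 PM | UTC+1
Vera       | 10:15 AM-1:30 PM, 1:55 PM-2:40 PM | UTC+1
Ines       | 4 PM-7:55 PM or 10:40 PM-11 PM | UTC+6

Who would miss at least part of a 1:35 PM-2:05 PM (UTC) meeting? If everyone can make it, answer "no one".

Clara in UTC: 08:10-15:20 (subtract 1h to convert from UTC+1).
Vera in UTC: 09:15-12:30, 12:55-13:40 (subtract 1h to convert from UTC+1).
Ines in UTC: 10:00-13:55, 16:40-17:00 (subtract 6h to convert from UTC+6).
Clara: free for 13:35-14:05. Vera: not fully free for 13:35-14:05. Ines: not fully free for 13:35-14:05.

Ines, Vera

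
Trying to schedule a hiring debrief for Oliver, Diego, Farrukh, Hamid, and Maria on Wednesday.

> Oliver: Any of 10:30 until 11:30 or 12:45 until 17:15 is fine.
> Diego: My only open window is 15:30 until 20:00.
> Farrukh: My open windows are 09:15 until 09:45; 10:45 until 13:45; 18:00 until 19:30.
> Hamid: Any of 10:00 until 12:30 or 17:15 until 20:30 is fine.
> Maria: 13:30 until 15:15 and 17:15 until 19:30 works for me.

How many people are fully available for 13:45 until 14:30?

Oliver and Maria can make the full 13:45-14:30 slot — that's 2.

2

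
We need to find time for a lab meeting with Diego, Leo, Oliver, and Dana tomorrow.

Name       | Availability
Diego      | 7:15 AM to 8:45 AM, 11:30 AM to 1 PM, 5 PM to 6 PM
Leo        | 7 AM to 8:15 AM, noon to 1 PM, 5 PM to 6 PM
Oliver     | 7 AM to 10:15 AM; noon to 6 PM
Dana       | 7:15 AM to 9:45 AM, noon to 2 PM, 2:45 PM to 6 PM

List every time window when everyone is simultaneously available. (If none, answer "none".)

07:15-08:15, 12:00-13:00, 17:00-18:00

Diego ∩ Leo: 07:15-08:15, 12:00-13:00, 17:00-18:00.
Diego ∩ Leo ∩ Oliver: 07:15-08:15, 12:00-13:00, 17:00-18:00.
Diego ∩ Leo ∩ Oliver ∩ Dana: 07:15-08:15, 12:00-13:00, 17:00-18:00.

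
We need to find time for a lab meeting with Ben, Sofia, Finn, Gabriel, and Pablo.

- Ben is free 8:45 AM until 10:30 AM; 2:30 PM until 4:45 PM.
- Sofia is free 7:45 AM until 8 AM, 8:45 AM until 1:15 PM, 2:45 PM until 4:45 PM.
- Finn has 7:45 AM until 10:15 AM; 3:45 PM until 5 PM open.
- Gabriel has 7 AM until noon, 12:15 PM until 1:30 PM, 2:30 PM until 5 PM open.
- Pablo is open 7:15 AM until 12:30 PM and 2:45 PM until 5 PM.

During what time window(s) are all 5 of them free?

08:45-10:15, 15:45-16:45

Ben ∩ Sofia: 08:45-10:30, 14:45-16:45.
Ben ∩ Sofia ∩ Finn: 08:45-10:15, 15:45-16:45.
Ben ∩ Sofia ∩ Finn ∩ Gabriel: 08:45-10:15, 15:45-16:45.
Ben ∩ Sofia ∩ Finn ∩ Gabriel ∩ Pablo: 08:45-10:15, 15:45-16:45.
Those are the intersection windows.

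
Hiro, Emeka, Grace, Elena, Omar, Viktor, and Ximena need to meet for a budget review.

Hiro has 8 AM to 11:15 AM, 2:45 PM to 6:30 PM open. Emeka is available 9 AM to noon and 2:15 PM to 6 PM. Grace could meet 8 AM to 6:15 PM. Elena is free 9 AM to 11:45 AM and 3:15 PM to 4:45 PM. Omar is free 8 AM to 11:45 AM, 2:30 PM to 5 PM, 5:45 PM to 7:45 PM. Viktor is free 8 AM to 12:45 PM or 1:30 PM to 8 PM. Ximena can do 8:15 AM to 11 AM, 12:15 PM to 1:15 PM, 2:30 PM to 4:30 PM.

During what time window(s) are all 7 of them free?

09:00-11:00, 15:15-16:30

Hiro ∩ Emeka: 09:00-11:15, 14:45-18:00.
Hiro ∩ Emeka ∩ Grace: 09:00-11:15, 14:45-18:00.
Hiro ∩ Emeka ∩ Grace ∩ Elena: 09:00-11:15, 15:15-16:45.
Hiro ∩ Emeka ∩ Grace ∩ Elena ∩ Omar: 09:00-11:15, 15:15-16:45.
Hiro ∩ Emeka ∩ Grace ∩ Elena ∩ Omar ∩ Viktor: 09:00-11:15, 15:15-16:45.
Hiro ∩ Emeka ∩ Grace ∩ Elena ∩ Omar ∩ Viktor ∩ Ximena: 09:00-11:00, 15:15-16:30.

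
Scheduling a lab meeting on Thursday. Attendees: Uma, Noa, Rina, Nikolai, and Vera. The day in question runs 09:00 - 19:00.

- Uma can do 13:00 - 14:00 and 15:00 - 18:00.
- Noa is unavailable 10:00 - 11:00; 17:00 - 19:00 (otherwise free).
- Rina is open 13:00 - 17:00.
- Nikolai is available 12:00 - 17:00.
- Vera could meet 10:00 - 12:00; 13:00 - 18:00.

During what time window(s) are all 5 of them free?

Uma free: 13:00-14:00, 15:00-18:00.
Noa free: 09:00-10:00, 11:00-17:00 (invert busy blocks within the working day).
Rina free: 13:00-17:00.
Nikolai free: 12:00-17:00.
Vera free: 10:00-12:00, 13:00-18:00.
Uma ∩ Noa: 13:00-14:00, 15:00-17:00.
Uma ∩ Noa ∩ Rina: 13:00-14:00, 15:00-17:00.
Uma ∩ Noa ∩ Rina ∩ Nikolai: 13:00-14:00, 15:00-17:00.
Uma ∩ Noa ∩ Rina ∩ Nikolai ∩ Vera: 13:00-14:00, 15:00-17:00.
So the common availability across everyone is 13:00-14:00, 15:00-17:00.

13:00-14:00, 15:00-17:00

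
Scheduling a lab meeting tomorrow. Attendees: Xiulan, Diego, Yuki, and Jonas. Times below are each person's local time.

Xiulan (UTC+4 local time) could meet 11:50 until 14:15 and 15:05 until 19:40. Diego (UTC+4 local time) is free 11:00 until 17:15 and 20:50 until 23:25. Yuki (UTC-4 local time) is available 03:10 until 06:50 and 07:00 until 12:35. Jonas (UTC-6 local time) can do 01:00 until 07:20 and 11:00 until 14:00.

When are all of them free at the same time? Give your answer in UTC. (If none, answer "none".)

07:50-10:15, 11:05-13:15

Xiulan in UTC: 07:50-10:15, 11:05-15:40 (subtract 4h to convert from UTC+4).
Diego in UTC: 07:00-13:15, 16:50-19:25 (subtract 4h to convert from UTC+4).
Yuki in UTC: 07:10-10:50, 11:00-16:35 (add 4h to convert from UTC-4).
Jonas in UTC: 07:00-13:20, 17:00-20:00 (add 6h to convert from UTC-6).
Xiulan ∩ Diego: 07:50-10:15, 11:05-13:15.
Xiulan ∩ Diego ∩ Yuki: 07:50-10:15, 11:05-13:15.
Xiulan ∩ Diego ∩ Yuki ∩ Jonas: 07:50-10:15, 11:05-13:15.
So the common availability across everyone is 07:50-10:15, 11:05-13:15.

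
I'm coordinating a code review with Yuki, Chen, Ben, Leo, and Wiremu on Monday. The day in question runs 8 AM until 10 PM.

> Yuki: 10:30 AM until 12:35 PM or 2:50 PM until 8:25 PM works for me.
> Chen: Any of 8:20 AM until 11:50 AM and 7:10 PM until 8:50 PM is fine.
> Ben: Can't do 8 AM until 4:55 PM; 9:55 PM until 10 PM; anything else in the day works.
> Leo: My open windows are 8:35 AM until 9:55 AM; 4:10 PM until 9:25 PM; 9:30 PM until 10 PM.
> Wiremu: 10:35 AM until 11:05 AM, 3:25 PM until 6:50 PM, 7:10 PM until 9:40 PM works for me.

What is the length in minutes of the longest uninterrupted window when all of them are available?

Yuki free: 10:30-12:35, 14:50-20:25.
Chen free: 08:20-11:50, 19:10-20:50.
Ben free: 16:55-21:55 (invert busy blocks within the working day).
Leo free: 08:35-09:55, 16:10-21:25, 21:30-22:00.
Wiremu free: 10:35-11:05, 15:25-18:50, 19:10-21:40.
Yuki ∩ Chen: 10:30-11:50, 19:10-20:25.
Yuki ∩ Chen ∩ Ben: 19:10-20:25.
Yuki ∩ Chen ∩ Ben ∩ Leo: 19:10-20:25.
Yuki ∩ Chen ∩ Ben ∩ Leo ∩ Wiremu: 19:10-20:25.
The longest is 19:10-20:25 at 75 minutes.

75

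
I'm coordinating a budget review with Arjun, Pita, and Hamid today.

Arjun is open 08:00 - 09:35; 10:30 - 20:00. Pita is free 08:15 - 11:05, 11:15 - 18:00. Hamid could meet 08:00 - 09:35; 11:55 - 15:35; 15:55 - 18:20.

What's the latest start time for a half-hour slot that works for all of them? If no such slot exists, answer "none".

Arjun ∩ Pita: 08:15-09:35, 10:30-11:05, 11:15-18:00.
Arjun ∩ Pita ∩ Hamid: 08:15-09:35, 11:55-15:35, 15:55-18:00.
So the common availability across everyone is 08:15-09:35, 11:55-15:35, 15:55-18:00.
The last common window of at least 30 minutes is 15:55-18:00; a 30-minute meeting can start as late as 17:30 and still end by 18:00.

17:30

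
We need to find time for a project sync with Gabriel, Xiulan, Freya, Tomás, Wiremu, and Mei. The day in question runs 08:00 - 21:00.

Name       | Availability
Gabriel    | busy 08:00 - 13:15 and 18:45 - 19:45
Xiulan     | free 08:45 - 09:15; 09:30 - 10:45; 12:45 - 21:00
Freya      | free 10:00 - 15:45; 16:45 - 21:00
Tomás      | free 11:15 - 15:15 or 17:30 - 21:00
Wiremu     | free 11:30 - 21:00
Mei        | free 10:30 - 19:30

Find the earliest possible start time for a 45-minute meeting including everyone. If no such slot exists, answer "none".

13:15

Gabriel free: 13:15-18:45, 19:45-21:00 (invert busy blocks within the working day).
Xiulan free: 08:45-09:15, 09:30-10:45, 12:45-21:00.
Freya free: 10:00-15:45, 16:45-21:00.
Tomás free: 11:15-15:15, 17:30-21:00.
Wiremu free: 11:30-21:00.
Mei free: 10:30-19:30.
Gabriel ∩ Xiulan: 13:15-18:45, 19:45-21:00.
Gabriel ∩ Xiulan ∩ Freya: 13:15-15:45, 16:45-18:45, 19:45-21:00.
Gabriel ∩ Xiulan ∩ Freya ∩ Tomás: 13:15-15:15, 17:30-18:45, 19:45-21:00.
Gabriel ∩ Xiulan ∩ Freya ∩ Tomás ∩ Wiremu: 13:15-15:15, 17:30-18:45, 19:45-21:00.
Gabriel ∩ Xiulan ∩ Freya ∩ Tomás ∩ Wiremu ∩ Mei: 13:15-15:15, 17:30-18:45.
The first common window of at least 45 minutes is 13:15-15:15, so the earliest start is 13:15.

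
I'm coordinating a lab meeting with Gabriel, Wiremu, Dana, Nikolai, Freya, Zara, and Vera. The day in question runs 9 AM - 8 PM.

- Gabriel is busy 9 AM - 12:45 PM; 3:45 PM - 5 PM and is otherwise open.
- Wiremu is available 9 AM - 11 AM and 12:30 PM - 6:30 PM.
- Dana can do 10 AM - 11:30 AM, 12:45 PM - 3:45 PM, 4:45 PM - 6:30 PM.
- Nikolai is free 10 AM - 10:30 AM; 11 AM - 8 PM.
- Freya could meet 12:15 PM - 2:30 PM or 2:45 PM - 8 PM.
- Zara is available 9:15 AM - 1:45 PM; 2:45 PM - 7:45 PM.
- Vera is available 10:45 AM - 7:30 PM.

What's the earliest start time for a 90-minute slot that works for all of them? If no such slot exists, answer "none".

Gabriel free: 12:45-15:45, 17:00-20:00 (invert busy blocks within the working day).
Wiremu free: 09:00-11:00, 12:30-18:30.
Dana free: 10:00-11:30, 12:45-15:45, 16:45-18:30.
Nikolai free: 10:00-10:30, 11:00-20:00.
Freya free: 12:15-14:30, 14:45-20:00.
Zara free: 09:15-13:45, 14:45-19:45.
Vera free: 10:45-19:30.
Gabriel ∩ Wiremu: 12:45-15:45, 17:00-18:30.
Gabriel ∩ Wiremu ∩ Dana: 12:45-15:45, 17:00-18:30.
Gabriel ∩ Wiremu ∩ Dana ∩ Nikolai: 12:45-15:45, 17:00-18:30.
Gabriel ∩ Wiremu ∩ Dana ∩ Nikolai ∩ Freya: 12:45-14:30, 14:45-15:45, 17:00-18:30.
Gabriel ∩ Wiremu ∩ Dana ∩ Nikolai ∩ Freya ∩ Zara: 12:45-13:45, 14:45-15:45, 17:00-18:30.
Gabriel ∩ Wiremu ∩ Dana ∩ Nikolai ∩ Freya ∩ Zara ∩ Vera: 12:45-13:45, 14:45-15:45, 17:00-18:30.
So the common availability across everyone is 12:45-13:45, 14:45-15:45, 17:00-18:30.
The first common window of at least 90 minutes is 17:00-18:30, so the earliest start is 17:00.

17:00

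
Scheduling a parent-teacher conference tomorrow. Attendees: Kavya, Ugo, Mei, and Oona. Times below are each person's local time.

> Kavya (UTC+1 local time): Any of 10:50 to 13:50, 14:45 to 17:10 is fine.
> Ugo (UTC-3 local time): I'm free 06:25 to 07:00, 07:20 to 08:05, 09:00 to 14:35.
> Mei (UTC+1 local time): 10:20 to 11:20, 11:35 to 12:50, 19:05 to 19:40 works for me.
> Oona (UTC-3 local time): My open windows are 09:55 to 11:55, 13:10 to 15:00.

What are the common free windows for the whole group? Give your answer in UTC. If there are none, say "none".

Kavya in UTC: 09:50-12:50, 13:45-16:10 (subtract 1h to convert from UTC+1).
Ugo in UTC: 09:25-10:00, 10:20-11:05, 12:00-17:35 (add 3h to convert from UTC-3).
Mei in UTC: 09:20-10:20, 10:35-11:50, 18:05-18:40 (subtract 1h to convert from UTC+1).
Oona in UTC: 12:55-14:55, 16:10-18:00 (add 3h to convert from UTC-3).
Kavya ∩ Ugo: 09:50-10:00, 10:20-11:05, 12:00-12:50, 13:45-16:10.
Kavya ∩ Ugo ∩ Mei: 09:50-10:00, 10:35-11:05.
Kavya ∩ Ugo ∩ Mei ∩ Oona: ∅.
There is no time when everyone is free.

none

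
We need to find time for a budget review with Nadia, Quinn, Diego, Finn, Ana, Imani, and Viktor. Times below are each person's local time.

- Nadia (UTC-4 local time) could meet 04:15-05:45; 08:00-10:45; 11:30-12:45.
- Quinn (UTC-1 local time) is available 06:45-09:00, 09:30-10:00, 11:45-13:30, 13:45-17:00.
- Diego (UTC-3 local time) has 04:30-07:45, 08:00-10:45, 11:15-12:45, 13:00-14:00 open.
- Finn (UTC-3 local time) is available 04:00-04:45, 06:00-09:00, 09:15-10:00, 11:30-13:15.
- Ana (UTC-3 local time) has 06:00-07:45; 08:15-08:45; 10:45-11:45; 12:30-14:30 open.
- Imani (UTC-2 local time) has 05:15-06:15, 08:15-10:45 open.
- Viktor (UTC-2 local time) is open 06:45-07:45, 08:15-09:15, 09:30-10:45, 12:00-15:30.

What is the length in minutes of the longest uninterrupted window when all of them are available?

0

Nadia in UTC: 08:15-09:45, 12:00-14:45, 15:30-16:45 (add 4h to convert from UTC-4).
Quinn in UTC: 07:45-10:00, 10:30-11:00, 12:45-14:30, 14:45-18:00 (add 1h to convert from UTC-1).
Diego in UTC: 07:30-10:45, 11:00-13:45, 14:15-15:45, 16:00-17:00 (add 3h to convert from UTC-3).
Finn in UTC: 07:00-07:45, 09:00-12:00, 12:15-13:00, 14:30-16:15 (add 3h to convert from UTC-3).
Ana in UTC: 09:00-10:45, 11:15-11:45, 13:45-14:45, 15:30-17:30 (add 3h to convert from UTC-3).
Imani in UTC: 07:15-08:15, 10:15-12:45 (add 2h to convert from UTC-2).
Viktor in UTC: 08:45-09:45, 10:15-11:15, 11:30-12:45, 14:00-17:30 (add 2h to convert from UTC-2).
Nadia ∩ Quinn: 08:15-09:45, 12:45-14:30, 15:30-16:45.
Nadia ∩ Quinn ∩ Diego: 08:15-09:45, 12:45-13:45, 14:15-14:30, 15:30-15:45, 16:00-16:45.
Nadia ∩ Quinn ∩ Diego ∩ Finn: 09:00-09:45, 12:45-13:00, 15:30-15:45, 16:00-16:15.
Nadia ∩ Quinn ∩ Diego ∩ Finn ∩ Ana: 09:00-09:45, 15:30-15:45, 16:00-16:15.
Nadia ∩ Quinn ∩ Diego ∩ Finn ∩ Ana ∩ Imani: ∅.
Nadia ∩ Quinn ∩ Diego ∩ Finn ∩ Ana ∩ Imani ∩ Viktor: ∅.
There is no time when everyone is free.
No common window exists, so the longest block is 0 minutes.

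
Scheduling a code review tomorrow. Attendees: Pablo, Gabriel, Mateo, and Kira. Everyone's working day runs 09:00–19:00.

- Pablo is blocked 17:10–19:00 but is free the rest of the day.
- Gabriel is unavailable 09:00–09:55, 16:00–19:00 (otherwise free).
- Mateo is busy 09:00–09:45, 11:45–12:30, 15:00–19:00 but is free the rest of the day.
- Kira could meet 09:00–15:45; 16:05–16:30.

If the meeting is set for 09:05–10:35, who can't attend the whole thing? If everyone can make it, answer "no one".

Gabriel, Mateo

Pablo free: 09:00-17:10 (invert busy blocks within the working day).
Gabriel free: 09:55-16:00 (invert busy blocks within the working day).
Mateo free: 09:45-11:45, 12:30-15:00 (invert busy blocks within the working day).
Kira free: 09:00-15:45, 16:05-16:30.
Pablo: free for 09:05-10:35. Gabriel: not fully free for 09:05-10:35. Mateo: not fully free for 09:05-10:35. Kira: free for 09:05-10:35.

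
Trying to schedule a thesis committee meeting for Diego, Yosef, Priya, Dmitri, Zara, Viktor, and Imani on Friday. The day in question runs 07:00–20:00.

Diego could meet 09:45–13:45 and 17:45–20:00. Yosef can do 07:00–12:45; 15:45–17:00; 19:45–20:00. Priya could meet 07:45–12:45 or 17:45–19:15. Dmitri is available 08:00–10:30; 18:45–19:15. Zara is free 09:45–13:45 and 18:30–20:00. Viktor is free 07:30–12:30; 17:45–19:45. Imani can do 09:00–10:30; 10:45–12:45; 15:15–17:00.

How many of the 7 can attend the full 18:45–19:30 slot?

Diego, Zara, and Viktor can make the full 18:45-19:30 slot — that's 3.

3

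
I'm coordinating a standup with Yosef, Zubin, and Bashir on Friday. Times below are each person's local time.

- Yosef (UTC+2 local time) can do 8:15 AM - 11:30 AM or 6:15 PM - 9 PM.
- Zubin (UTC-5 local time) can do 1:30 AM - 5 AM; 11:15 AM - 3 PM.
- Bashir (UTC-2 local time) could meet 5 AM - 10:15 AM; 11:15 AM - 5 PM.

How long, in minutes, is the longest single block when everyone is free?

Yosef in UTC: 06:15-09:30, 16:15-19:00 (subtract 2h to convert from UTC+2).
Zubin in UTC: 06:30-10:00, 16:15-20:00 (add 5h to convert from UTC-5).
Bashir in UTC: 07:00-12:15, 13:15-19:00 (add 2h to convert from UTC-2).
Yosef ∩ Zubin: 06:30-09:30, 16:15-19:00.
Yosef ∩ Zubin ∩ Bashir: 07:00-09:30, 16:15-19:00.
The longest is 16:15-19:00 at 165 minutes.

165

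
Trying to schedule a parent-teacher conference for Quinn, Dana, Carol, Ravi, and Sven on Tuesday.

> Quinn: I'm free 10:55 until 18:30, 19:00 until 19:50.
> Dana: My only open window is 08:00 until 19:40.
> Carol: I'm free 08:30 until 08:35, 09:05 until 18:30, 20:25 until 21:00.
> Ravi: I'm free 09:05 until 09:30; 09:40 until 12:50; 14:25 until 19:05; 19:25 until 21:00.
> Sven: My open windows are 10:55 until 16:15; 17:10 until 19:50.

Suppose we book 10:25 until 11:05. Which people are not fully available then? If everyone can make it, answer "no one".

Quinn: not fully free for 10:25-11:05. Dana: free for 10:25-11:05. Carol: free for 10:25-11:05. Ravi: free for 10:25-11:05. Sven: not fully free for 10:25-11:05.

Quinn, Sven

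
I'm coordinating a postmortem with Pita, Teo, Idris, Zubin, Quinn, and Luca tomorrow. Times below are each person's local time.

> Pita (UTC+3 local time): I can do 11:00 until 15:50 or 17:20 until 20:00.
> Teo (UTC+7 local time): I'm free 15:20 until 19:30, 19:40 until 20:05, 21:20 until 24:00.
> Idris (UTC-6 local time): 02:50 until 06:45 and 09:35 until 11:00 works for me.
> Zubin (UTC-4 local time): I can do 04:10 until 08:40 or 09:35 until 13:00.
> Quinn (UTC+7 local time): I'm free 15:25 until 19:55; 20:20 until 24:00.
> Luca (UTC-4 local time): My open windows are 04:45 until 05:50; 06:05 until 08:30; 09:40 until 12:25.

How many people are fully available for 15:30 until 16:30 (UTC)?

4

Pita in UTC: 08:00-12:50, 14:20-17:00 (subtract 3h to convert from UTC+3).
Teo in UTC: 08:20-12:30, 12:40-13:05, 14:20-17:00 (subtract 7h to convert from UTC+7).
Idris in UTC: 08:50-12:45, 15:35-17:00 (add 6h to convert from UTC-6).
Zubin in UTC: 08:10-12:40, 13:35-17:00 (add 4h to convert from UTC-4).
Quinn in UTC: 08:25-12:55, 13:20-17:00 (subtract 7h to convert from UTC+7).
Luca in UTC: 08:45-09:50, 10:05-12:30, 13:40-16:25 (add 4h to convert from UTC-4).
Pita, Teo, Zubin, and Quinn can make the full 15:30-16:30 slot — that's 4.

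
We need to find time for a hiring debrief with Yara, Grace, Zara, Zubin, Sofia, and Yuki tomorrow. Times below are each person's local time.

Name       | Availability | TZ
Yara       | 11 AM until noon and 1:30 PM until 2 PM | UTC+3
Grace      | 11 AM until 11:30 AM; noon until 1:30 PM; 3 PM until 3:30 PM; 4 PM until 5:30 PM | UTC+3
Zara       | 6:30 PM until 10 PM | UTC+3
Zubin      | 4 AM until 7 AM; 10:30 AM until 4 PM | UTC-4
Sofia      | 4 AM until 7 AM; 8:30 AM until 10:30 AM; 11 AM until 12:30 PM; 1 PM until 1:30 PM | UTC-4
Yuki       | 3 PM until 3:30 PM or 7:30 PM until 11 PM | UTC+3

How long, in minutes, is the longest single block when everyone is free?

Yara in UTC: 08:00-09:00, 10:30-11:00 (subtract 3h to convert from UTC+3).
Grace in UTC: 08:00-08:30, 09:00-10:30, 12:00-12:30, 13:00-14:30 (subtract 3h to convert from UTC+3).
Zara in UTC: 15:30-19:00 (subtract 3h to convert from UTC+3).
Zubin in UTC: 08:00-11:00, 14:30-20:00 (add 4h to convert from UTC-4).
Sofia in UTC: 08:00-11:00, 12:30-14:30, 15:00-16:30, 17:00-17:30 (add 4h to convert from UTC-4).
Yuki in UTC: 12:00-12:30, 16:30-20:00 (subtract 3h to convert from UTC+3).
Yara ∩ Grace: 08:00-08:30.
Yara ∩ Grace ∩ Zara: ∅.
Yara ∩ Grace ∩ Zara ∩ Zubin: ∅.
Yara ∩ Grace ∩ Zara ∩ Zubin ∩ Sofia: ∅.
Yara ∩ Grace ∩ Zara ∩ Zubin ∩ Sofia ∩ Yuki: ∅.
There is no time when everyone is free.
No common window exists, so the longest block is 0 minutes.

0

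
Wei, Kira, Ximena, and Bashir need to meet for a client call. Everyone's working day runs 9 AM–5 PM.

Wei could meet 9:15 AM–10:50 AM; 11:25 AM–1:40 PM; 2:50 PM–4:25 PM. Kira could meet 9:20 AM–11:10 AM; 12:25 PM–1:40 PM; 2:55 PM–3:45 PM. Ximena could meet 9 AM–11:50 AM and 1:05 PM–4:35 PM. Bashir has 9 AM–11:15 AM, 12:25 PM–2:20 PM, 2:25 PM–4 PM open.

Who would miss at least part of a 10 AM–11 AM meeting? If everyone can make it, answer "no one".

Wei

Wei: not fully free for 10:00-11:00. Kira: free for 10:00-11:00. Ximena: free for 10:00-11:00. Bashir: free for 10:00-11:00.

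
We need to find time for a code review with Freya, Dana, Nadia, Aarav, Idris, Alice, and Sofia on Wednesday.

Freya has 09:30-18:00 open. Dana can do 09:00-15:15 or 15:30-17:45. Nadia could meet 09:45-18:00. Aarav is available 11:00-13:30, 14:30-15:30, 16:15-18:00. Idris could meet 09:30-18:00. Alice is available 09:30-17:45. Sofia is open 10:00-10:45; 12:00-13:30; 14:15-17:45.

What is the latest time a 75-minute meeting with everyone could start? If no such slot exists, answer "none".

16:30

Freya ∩ Dana: 09:30-15:15, 15:30-17:45.
Freya ∩ Dana ∩ Nadia: 09:45-15:15, 15:30-17:45.
Freya ∩ Dana ∩ Nadia ∩ Aarav: 11:00-13:30, 14:30-15:15, 16:15-17:45.
Freya ∩ Dana ∩ Nadia ∩ Aarav ∩ Idris: 11:00-13:30, 14:30-15:15, 16:15-17:45.
Freya ∩ Dana ∩ Nadia ∩ Aarav ∩ Idris ∩ Alice: 11:00-13:30, 14:30-15:15, 16:15-17:45.
Freya ∩ Dana ∩ Nadia ∩ Aarav ∩ Idris ∩ Alice ∩ Sofia: 12:00-13:30, 14:30-15:15, 16:15-17:45.
So the common availability across everyone is 12:00-13:30, 14:30-15:15, 16:15-17:45.
The last common window of at least 75 minutes is 16:15-17:45; a 75-minute meeting can start as late as 16:30 and still end by 17:45.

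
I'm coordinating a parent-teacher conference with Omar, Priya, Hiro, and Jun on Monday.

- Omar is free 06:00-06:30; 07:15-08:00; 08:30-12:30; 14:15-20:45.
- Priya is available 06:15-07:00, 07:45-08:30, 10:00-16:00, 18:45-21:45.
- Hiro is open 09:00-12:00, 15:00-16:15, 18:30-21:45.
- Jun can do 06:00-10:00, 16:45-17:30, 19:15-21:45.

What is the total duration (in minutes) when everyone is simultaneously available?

90

Omar ∩ Priya: 06:15-06:30, 07:45-08:00, 10:00-12:30, 14:15-16:00, 18:45-20:45.
Omar ∩ Priya ∩ Hiro: 10:00-12:00, 15:00-16:00, 18:45-20:45.
Omar ∩ Priya ∩ Hiro ∩ Jun: 19:15-20:45.
That's a single block of 90 minutes.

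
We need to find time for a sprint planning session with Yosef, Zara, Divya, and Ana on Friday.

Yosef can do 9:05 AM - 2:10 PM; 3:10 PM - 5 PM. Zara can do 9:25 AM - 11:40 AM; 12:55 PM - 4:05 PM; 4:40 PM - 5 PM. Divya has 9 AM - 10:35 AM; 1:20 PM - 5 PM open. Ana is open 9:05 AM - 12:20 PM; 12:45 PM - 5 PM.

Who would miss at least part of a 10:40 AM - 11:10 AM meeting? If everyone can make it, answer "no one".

Yosef: free for 10:40-11:10. Zara: free for 10:40-11:10. Divya: not fully free for 10:40-11:10. Ana: free for 10:40-11:10.

Divya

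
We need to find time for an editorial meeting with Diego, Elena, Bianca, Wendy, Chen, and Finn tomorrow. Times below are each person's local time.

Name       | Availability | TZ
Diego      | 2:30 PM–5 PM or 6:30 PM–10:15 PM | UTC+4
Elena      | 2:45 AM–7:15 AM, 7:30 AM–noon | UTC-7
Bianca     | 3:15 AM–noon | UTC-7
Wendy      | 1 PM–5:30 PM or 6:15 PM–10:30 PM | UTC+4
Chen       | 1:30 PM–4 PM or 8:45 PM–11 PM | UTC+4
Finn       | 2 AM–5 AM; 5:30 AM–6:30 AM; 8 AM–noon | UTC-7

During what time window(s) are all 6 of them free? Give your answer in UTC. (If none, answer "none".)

Diego in UTC: 10:30-13:00, 14:30-18:15 (subtract 4h to convert from UTC+4).
Elena in UTC: 09:45-14:15, 14:30-19:00 (add 7h to convert from UTC-7).
Bianca in UTC: 10:15-19:00 (add 7h to convert from UTC-7).
Wendy in UTC: 09:00-13:30, 14:15-18:30 (subtract 4h to convert from UTC+4).
Chen in UTC: 09:30-12:00, 16:45-19:00 (subtract 4h to convert from UTC+4).
Finn in UTC: 09:00-12:00, 12:30-13:30, 15:00-19:00 (add 7h to convert from UTC-7).
Diego ∩ Elena: 10:30-13:00, 14:30-18:15.
Diego ∩ Elena ∩ Bianca: 10:30-13:00, 14:30-18:15.
Diego ∩ Elena ∩ Bianca ∩ Wendy: 10:30-13:00, 14:30-18:15.
Diego ∩ Elena ∩ Bianca ∩ Wendy ∩ Chen: 10:30-12:00, 16:45-18:15.
Diego ∩ Elena ∩ Bianca ∩ Wendy ∩ Chen ∩ Finn: 10:30-12:00, 16:45-18:15.

10:30-12:00, 16:45-18:15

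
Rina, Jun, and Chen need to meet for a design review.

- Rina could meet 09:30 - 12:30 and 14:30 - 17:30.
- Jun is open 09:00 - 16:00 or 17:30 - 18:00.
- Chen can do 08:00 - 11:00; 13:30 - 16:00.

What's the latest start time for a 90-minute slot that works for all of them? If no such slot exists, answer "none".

Rina ∩ Jun: 09:30-12:30, 14:30-16:00.
Rina ∩ Jun ∩ Chen: 09:30-11:00, 14:30-16:00.
Those are the intersection windows.
The last common window of at least 90 minutes is 14:30-16:00; a 90-minute meeting can start as late as 14:30 and still end by 16:00.

14:30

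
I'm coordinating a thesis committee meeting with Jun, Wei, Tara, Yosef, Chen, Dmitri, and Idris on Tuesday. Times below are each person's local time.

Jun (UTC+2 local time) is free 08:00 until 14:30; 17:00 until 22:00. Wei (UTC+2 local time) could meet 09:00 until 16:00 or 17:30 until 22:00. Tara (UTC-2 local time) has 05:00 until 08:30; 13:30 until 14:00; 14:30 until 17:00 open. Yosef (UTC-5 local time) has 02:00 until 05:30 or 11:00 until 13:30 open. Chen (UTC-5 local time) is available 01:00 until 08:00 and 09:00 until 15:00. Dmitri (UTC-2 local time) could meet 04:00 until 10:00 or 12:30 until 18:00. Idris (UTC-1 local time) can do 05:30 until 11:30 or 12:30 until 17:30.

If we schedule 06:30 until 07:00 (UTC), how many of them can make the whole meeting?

Jun in UTC: 06:00-12:30, 15:00-20:00 (subtract 2h to convert from UTC+2).
Wei in UTC: 07:00-14:00, 15:30-20:00 (subtract 2h to convert from UTC+2).
Tara in UTC: 07:00-10:30, 15:30-16:00, 16:30-19:00 (add 2h to convert from UTC-2).
Yosef in UTC: 07:00-10:30, 16:00-18:30 (add 5h to convert from UTC-5).
Chen in UTC: 06:00-13:00, 14:00-20:00 (add 5h to convert from UTC-5).
Dmitri in UTC: 06:00-12:00, 14:30-20:00 (add 2h to convert from UTC-2).
Idris in UTC: 06:30-12:30, 13:30-18:30 (add 1h to convert from UTC-1).
Jun, Chen, Dmitri, and Idris can make the full 06:30-07:00 slot — that's 4.

4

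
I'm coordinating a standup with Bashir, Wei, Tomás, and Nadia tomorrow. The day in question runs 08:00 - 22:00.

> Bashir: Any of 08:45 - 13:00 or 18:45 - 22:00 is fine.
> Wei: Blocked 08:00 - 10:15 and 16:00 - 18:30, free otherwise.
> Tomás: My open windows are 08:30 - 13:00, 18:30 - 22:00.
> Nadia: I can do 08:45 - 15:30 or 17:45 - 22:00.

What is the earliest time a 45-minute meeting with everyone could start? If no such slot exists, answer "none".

10:15

Bashir free: 08:45-13:00, 18:45-22:00.
Wei free: 10:15-16:00, 18:30-22:00 (invert busy blocks within the working day).
Tomás free: 08:30-13:00, 18:30-22:00.
Nadia free: 08:45-15:30, 17:45-22:00.
Bashir ∩ Wei: 10:15-13:00, 18:45-22:00.
Bashir ∩ Wei ∩ Tomás: 10:15-13:00, 18:45-22:00.
Bashir ∩ Wei ∩ Tomás ∩ Nadia: 10:15-13:00, 18:45-22:00.
The first common window of at least 45 minutes is 10:15-13:00, so the earliest start is 10:15.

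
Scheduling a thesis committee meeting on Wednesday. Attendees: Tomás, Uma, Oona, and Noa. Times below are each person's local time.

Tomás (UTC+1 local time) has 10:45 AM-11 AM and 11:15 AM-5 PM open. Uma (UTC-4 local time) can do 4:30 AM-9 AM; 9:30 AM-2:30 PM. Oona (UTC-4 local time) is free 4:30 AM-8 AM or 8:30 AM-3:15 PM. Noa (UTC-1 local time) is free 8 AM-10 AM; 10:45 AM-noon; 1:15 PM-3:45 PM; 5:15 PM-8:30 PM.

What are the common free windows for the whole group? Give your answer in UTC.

Tomás in UTC: 09:45-10:00, 10:15-16:00 (subtract 1h to convert from UTC+1).
Uma in UTC: 08:30-13:00, 13:30-18:30 (add 4h to convert from UTC-4).
Oona in UTC: 08:30-12:00, 12:30-19:15 (add 4h to convert from UTC-4).
Noa in UTC: 09:00-11:00, 11:45-13:00, 14:15-16:45, 18:15-21:30 (add 1h to convert from UTC-1).
Tomás ∩ Uma: 09:45-10:00, 10:15-13:00, 13:30-16:00.
Tomás ∩ Uma ∩ Oona: 09:45-10:00, 10:15-12:00, 12:30-13:00, 13:30-16:00.
Tomás ∩ Uma ∩ Oona ∩ Noa: 09:45-10:00, 10:15-11:00, 11:45-12:00, 12:30-13:00, 14:15-16:00.
So the common availability across everyone is 09:45-10:00, 10:15-11:00, 11:45-12:00, 12:30-13:00, 14:15-16:00.

09:45-10:00, 10:15-11:00, 11:45-12:00, 12:30-13:00, 14:15-16:00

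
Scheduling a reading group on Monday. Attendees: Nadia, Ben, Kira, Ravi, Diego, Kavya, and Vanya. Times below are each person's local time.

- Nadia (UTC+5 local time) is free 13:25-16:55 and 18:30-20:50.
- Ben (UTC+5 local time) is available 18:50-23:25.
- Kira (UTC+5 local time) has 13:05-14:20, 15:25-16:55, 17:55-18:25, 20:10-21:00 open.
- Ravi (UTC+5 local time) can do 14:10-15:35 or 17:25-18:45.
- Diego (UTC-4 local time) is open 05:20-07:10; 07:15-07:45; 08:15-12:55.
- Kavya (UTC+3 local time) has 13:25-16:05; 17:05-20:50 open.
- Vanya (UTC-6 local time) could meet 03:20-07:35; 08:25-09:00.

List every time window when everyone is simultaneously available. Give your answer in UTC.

Nadia in UTC: 08:25-11:55, 13:30-15:50 (subtract 5h to convert from UTC+5).
Ben in UTC: 13:50-18:25 (subtract 5h to convert from UTC+5).
Kira in UTC: 08:05-09:20, 10:25-11:55, 12:55-13:25, 15:10-16:00 (subtract 5h to convert from UTC+5).
Ravi in UTC: 09:10-10:35, 12:25-13:45 (subtract 5h to convert from UTC+5).
Diego in UTC: 09:20-11:10, 11:15-11:45, 12:15-16:55 (add 4h to convert from UTC-4).
Kavya in UTC: 10:25-13:05, 14:05-17:50 (subtract 3h to convert from UTC+3).
Vanya in UTC: 09:20-13:35, 14:25-15:00 (add 6h to convert from UTC-6).
Nadia ∩ Ben: 13:50-15:50.
Nadia ∩ Ben ∩ Kira: 15:10-15:50.
Nadia ∩ Ben ∩ Kira ∩ Ravi: ∅.
Nadia ∩ Ben ∩ Kira ∩ Ravi ∩ Diego: ∅.
Nadia ∩ Ben ∩ Kira ∩ Ravi ∩ Diego ∩ Kavya: ∅.
Nadia ∩ Ben ∩ Kira ∩ Ravi ∩ Diego ∩ Kavya ∩ Vanya: ∅.
There is no time when everyone is free.

none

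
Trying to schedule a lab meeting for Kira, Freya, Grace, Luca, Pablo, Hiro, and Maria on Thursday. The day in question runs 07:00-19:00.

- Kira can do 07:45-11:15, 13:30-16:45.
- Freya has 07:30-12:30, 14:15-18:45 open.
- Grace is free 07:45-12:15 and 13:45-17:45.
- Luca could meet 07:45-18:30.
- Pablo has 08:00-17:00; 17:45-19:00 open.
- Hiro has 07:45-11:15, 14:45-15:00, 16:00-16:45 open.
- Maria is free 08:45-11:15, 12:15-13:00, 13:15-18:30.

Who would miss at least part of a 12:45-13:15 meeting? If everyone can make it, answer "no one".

Kira: not fully free for 12:45-13:15. Freya: not fully free for 12:45-13:15. Grace: not fully free for 12:45-13:15. Luca: free for 12:45-13:15. Pablo: free for 12:45-13:15. Hiro: not fully free for 12:45-13:15. Maria: not fully free for 12:45-13:15.

Freya, Grace, Hiro, Kira, Maria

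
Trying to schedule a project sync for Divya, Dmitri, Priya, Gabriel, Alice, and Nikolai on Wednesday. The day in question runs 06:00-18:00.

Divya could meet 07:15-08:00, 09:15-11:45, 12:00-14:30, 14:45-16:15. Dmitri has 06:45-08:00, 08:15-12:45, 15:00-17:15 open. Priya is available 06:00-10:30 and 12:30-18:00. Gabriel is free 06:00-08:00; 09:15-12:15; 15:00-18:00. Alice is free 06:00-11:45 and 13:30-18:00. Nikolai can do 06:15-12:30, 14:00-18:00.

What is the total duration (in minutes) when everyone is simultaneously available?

Divya ∩ Dmitri: 07:15-08:00, 09:15-11:45, 12:00-12:45, 15:00-16:15.
Divya ∩ Dmitri ∩ Priya: 07:15-08:00, 09:15-10:30, 12:30-12:45, 15:00-16:15.
Divya ∩ Dmitri ∩ Priya ∩ Gabriel: 07:15-08:00, 09:15-10:30, 15:00-16:15.
Divya ∩ Dmitri ∩ Priya ∩ Gabriel ∩ Alice: 07:15-08:00, 09:15-10:30, 15:00-16:15.
Divya ∩ Dmitri ∩ Priya ∩ Gabriel ∩ Alice ∩ Nikolai: 07:15-08:00, 09:15-10:30, 15:00-16:15.
So the common availability across everyone is 07:15-08:00, 09:15-10:30, 15:00-16:15.
Summing the common windows: 45 + 75 + 75 = 195 minutes.

195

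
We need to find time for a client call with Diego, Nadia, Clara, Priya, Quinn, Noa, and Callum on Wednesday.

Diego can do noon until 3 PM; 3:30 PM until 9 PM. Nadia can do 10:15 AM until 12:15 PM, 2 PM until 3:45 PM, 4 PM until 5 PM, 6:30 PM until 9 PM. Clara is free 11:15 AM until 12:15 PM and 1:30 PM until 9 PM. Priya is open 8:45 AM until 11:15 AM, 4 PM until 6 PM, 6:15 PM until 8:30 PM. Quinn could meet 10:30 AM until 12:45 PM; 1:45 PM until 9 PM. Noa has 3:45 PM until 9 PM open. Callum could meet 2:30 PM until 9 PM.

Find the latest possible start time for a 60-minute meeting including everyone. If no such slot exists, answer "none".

Diego ∩ Nadia: 12:00-12:15, 14:00-15:00, 15:30-15:45, 16:00-17:00, 18:30-21:00.
Diego ∩ Nadia ∩ Clara: 12:00-12:15, 14:00-15:00, 15:30-15:45, 16:00-17:00, 18:30-21:00.
Diego ∩ Nadia ∩ Clara ∩ Priya: 16:00-17:00, 18:30-20:30.
Diego ∩ Nadia ∩ Clara ∩ Priya ∩ Quinn: 16:00-17:00, 18:30-20:30.
Diego ∩ Nadia ∩ Clara ∩ Priya ∩ Quinn ∩ Noa: 16:00-17:00, 18:30-20:30.
Diego ∩ Nadia ∩ Clara ∩ Priya ∩ Quinn ∩ Noa ∩ Callum: 16:00-17:00, 18:30-20:30.
So the common availability across everyone is 16:00-17:00, 18:30-20:30.
The last common window of at least 60 minutes is 18:30-20:30; a 60-minute meeting can start as late as 19:30 and still end by 20:30.

19:30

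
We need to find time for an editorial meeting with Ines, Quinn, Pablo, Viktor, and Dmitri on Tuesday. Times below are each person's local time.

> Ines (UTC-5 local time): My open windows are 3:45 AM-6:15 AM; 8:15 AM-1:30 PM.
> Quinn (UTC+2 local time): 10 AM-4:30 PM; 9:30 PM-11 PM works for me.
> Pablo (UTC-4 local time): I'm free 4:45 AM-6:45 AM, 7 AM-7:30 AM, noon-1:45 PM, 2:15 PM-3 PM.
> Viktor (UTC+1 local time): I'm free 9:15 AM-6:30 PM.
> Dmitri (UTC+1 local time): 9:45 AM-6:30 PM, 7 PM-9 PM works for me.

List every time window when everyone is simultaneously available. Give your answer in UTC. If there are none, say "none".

08:45-10:45, 11:00-11:15

Ines in UTC: 08:45-11:15, 13:15-18:30 (add 5h to convert from UTC-5).
Quinn in UTC: 08:00-14:30, 19:30-21:00 (subtract 2h to convert from UTC+2).
Pablo in UTC: 08:45-10:45, 11:00-11:30, 16:00-17:45, 18:15-19:00 (add 4h to convert from UTC-4).
Viktor in UTC: 08:15-17:30 (subtract 1h to convert from UTC+1).
Dmitri in UTC: 08:45-17:30, 18:00-20:00 (subtract 1h to convert from UTC+1).
Ines ∩ Quinn: 08:45-11:15, 13:15-14:30.
Ines ∩ Quinn ∩ Pablo: 08:45-10:45, 11:00-11:15.
Ines ∩ Quinn ∩ Pablo ∩ Viktor: 08:45-10:45, 11:00-11:15.
Ines ∩ Quinn ∩ Pablo ∩ Viktor ∩ Dmitri: 08:45-10:45, 11:00-11:15.
Those are the intersection windows.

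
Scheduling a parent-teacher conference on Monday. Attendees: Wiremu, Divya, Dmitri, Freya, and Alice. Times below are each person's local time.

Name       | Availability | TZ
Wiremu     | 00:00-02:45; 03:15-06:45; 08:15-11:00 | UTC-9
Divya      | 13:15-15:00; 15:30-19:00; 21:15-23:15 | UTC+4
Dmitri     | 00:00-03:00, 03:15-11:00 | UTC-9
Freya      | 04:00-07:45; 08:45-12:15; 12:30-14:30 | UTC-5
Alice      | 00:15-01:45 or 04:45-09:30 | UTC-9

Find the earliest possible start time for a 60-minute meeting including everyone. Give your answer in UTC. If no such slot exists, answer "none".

09:15

Wiremu in UTC: 09:00-11:45, 12:15-15:45, 17:15-20:00 (add 9h to convert from UTC-9).
Divya in UTC: 09:15-11:00, 11:30-15:00, 17:15-19:15 (subtract 4h to convert from UTC+4).
Dmitri in UTC: 09:00-12:00, 12:15-20:00 (add 9h to convert from UTC-9).
Freya in UTC: 09:00-12:45, 13:45-17:15, 17:30-19:30 (add 5h to convert from UTC-5).
Alice in UTC: 09:15-10:45, 13:45-18:30 (add 9h to convert from UTC-9).
Wiremu ∩ Divya: 09:15-11:00, 11:30-11:45, 12:15-15:00, 17:15-19:15.
Wiremu ∩ Divya ∩ Dmitri: 09:15-11:00, 11:30-11:45, 12:15-15:00, 17:15-19:15.
Wiremu ∩ Divya ∩ Dmitri ∩ Freya: 09:15-11:00, 11:30-11:45, 12:15-12:45, 13:45-15:00, 17:30-19:15.
Wiremu ∩ Divya ∩ Dmitri ∩ Freya ∩ Alice: 09:15-10:45, 13:45-15:00, 17:30-18:30.
The first common window of at least 60 minutes is 09:15-10:45, so the earliest start is 09:15.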